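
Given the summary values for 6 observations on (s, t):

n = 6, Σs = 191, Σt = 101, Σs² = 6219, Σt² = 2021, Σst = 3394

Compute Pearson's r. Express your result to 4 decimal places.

r = (nΣst − ΣsΣt) / √[(nΣs² − (Σs)²)(nΣt² − (Σt)²)]
Numerator: 6×3394 − 191×101 = 1073
Denominator: √[(37314 − 36481)(12126 − 10201)] = √[833 × 1925] = 1266.3037
r = 1073 / 1266.3037 ≈ 0.8473

0.8473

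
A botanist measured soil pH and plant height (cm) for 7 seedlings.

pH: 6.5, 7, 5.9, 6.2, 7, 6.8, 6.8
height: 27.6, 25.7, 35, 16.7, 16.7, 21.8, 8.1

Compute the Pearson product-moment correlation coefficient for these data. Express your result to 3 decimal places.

n = 7, Σx = 46.2, Σy = 151.6, Σx² = 305.98, Σy² = 3745.88, Σxy = 989.56
nΣxy − ΣxΣy = 6926.92 − 7003.92 = -77
nΣx² − (Σx)² = 2141.86 − 2134.44 = 7.42; nΣy² − (Σy)² = 26221.16 − 22982.56 = 3238.6
r = -77 / √(7.42 × 3238.6) = -77 / 155.0175 ≈ -0.497

-0.497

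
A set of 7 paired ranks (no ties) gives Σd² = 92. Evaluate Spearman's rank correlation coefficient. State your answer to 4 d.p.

ρ = 1 − 6Σd² / [n(n²−1)] = 1 − 6×92 / (7×48)
  = 1 − 552/336 = 1 − 1.64286 ≈ -0.6429

-0.6429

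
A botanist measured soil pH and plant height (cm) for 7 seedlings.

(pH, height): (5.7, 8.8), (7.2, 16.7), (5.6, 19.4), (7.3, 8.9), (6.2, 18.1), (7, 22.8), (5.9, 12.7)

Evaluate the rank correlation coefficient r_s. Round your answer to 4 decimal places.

-0.0714

Rank pH: 2, 6, 1, 7, 4, 5, 3
Rank height: 1, 4, 6, 2, 5, 7, 3
d = rank(pH) − rank(height): 1, 2, -5, 5, -1, -2, 0; Σd² = 60
ρ = 1 − 6Σd² / [n(n²−1)] = 1 − 6×60 / (7×48) = 1 − 360/336 ≈ -0.0714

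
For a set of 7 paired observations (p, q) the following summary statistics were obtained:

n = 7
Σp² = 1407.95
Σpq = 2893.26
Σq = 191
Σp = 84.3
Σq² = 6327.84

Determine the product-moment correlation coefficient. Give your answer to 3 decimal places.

0.896

r = (nΣpq − ΣpΣq) / √[(nΣp² − (Σp)²)(nΣq² − (Σq)²)]
Numerator: 7×2893.26 − 84.3×191 = 4151.52
Denominator: √[(9855.65 − 7106.49)(44294.88 − 36481)] = √[2749.16 × 7813.88] = 4634.8254
r = 4151.52 / 4634.8254 ≈ 0.896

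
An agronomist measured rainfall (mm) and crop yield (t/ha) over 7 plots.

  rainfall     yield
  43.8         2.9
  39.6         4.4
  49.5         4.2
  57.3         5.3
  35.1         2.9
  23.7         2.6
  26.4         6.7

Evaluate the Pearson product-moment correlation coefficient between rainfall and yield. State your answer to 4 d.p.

0.1125

n = 7, Σx = 275.4, Σy = 29, Σx² = 11710.8, Σy² = 133.56, Σxy = 1153.14
nΣxy − ΣxΣy = 8071.98 − 7986.6 = 85.38
nΣx² − (Σx)² = 81975.6 − 75845.16 = 6130.44; nΣy² − (Σy)² = 934.92 − 841 = 93.92
r = 85.38 / √(6130.44 × 93.92) = 85.38 / 758.7957 ≈ 0.1125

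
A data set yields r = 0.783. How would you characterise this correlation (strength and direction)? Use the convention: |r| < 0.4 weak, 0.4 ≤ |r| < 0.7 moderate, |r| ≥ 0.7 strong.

strong positive

r = 0.783 > 0 so the relationship is positive.
|r| = 0.783, which falls in the strong range.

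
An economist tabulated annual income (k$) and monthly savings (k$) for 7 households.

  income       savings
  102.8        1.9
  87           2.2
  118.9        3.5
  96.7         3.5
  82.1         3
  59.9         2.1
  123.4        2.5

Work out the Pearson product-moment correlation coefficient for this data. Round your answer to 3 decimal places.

0.341

n = 7, Σx = 670.8, Σy = 18.7, Σx² = 67180.92, Σy² = 52.61, Σxy = 1821.91
nΣxy − ΣxΣy = 12753.37 − 12543.96 = 209.41
nΣx² − (Σx)² = 470266.44 − 449972.64 = 20293.8; nΣy² − (Σy)² = 368.27 − 349.69 = 18.58
r = 209.41 / √(20293.8 × 18.58) = 209.41 / 614.0511 ≈ 0.341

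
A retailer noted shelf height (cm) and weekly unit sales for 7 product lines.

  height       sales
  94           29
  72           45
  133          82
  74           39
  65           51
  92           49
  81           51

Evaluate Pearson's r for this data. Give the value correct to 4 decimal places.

n = 7, Σx = 611, Σy = 346, Σx² = 56435, Σy² = 18714, Σxy = 31712
nΣxy − ΣxΣy = 221984 − 211406 = 10578
nΣx² − (Σx)² = 395045 − 373321 = 21724; nΣy² − (Σy)² = 130998 − 119716 = 11282
r = 10578 / √(21724 × 11282) = 10578 / 15655.3559 ≈ 0.6757

0.6757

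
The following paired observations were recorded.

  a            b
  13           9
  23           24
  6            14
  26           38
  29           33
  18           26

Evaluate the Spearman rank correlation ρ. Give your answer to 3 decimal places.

0.829

Rank a: 2, 4, 1, 5, 6, 3
Rank b: 1, 3, 2, 6, 5, 4
d = rank(a) − rank(b): 1, 1, -1, -1, 1, -1; Σd² = 6
ρ = 1 − 6Σd² / [n(n²−1)] = 1 − 6×6 / (6×35) = 1 − 36/210 ≈ 0.829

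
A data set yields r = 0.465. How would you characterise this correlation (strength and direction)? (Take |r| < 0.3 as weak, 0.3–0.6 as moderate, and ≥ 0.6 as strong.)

moderate positive

r = 0.465 > 0 so the relationship is positive.
|r| = 0.465, which falls in the moderate range.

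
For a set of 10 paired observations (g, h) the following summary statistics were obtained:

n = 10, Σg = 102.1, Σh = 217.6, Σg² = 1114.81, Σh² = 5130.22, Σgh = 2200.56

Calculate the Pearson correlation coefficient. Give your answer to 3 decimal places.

-0.125

r = (nΣgh − ΣgΣh) / √[(nΣg² − (Σg)²)(nΣh² − (Σh)²)]
Numerator: 10×2200.56 − 102.1×217.6 = -211.36
Denominator: √[(11148.1 − 10424.41)(51302.2 − 47349.76)] = √[723.69 × 3952.44] = 1691.2544
r = -211.36 / 1691.2544 ≈ -0.125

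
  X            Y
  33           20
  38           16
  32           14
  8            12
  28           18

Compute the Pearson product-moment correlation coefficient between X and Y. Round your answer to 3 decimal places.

0.626

n = 5, ΣX = 139, ΣY = 80, ΣX² = 4405, ΣY² = 1320, ΣXY = 2316
nΣXY − ΣXΣY = 11580 − 11120 = 460
nΣX² − (ΣX)² = 22025 − 19321 = 2704; nΣY² − (ΣY)² = 6600 − 6400 = 200
r = 460 / √(2704 × 200) = 460 / 735.3911 ≈ 0.626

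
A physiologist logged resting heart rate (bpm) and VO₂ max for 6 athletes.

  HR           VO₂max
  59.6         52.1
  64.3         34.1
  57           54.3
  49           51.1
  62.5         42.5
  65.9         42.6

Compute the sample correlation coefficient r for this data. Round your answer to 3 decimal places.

n = 6, Σx = 358.3, Σy = 276.7, Σx² = 21585.71, Σy² = 13057.93, Σxy = 16360.38
nΣxy − ΣxΣy = 98162.28 − 99141.61 = -979.33
nΣx² − (Σx)² = 129514.26 − 128378.89 = 1135.37; nΣy² − (Σy)² = 78347.58 − 76562.89 = 1784.69
r = -979.33 / √(1135.37 × 1784.69) = -979.33 / 1423.4758 ≈ -0.688

-0.688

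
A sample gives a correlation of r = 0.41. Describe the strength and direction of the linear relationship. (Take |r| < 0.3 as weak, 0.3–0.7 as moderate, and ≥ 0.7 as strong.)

r = 0.41 > 0 so the relationship is positive.
|r| = 0.41, which falls in the moderate range.

moderate positive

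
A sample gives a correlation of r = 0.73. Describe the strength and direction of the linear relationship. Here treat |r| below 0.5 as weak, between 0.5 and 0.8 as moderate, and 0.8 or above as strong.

r = 0.73 > 0 so the relationship is positive.
|r| = 0.73, which falls in the moderate range.

moderate positive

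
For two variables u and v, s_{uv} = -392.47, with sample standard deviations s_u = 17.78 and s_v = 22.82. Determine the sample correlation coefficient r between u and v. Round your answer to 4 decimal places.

r = Cov(u,v) / (s_u · s_v) = -392.47 / (17.78 × 22.82)
  = -392.47 / 405.7396 ≈ -0.9673

-0.9673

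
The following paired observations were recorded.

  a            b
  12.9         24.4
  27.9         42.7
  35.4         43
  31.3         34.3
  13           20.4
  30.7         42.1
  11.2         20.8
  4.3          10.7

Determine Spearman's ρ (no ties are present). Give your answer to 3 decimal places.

Rank a: 3, 5, 8, 7, 4, 6, 2, 1
Rank b: 4, 7, 8, 5, 2, 6, 3, 1
d = rank(a) − rank(b): -1, -2, 0, 2, 2, 0, -1, 0; Σd² = 14
ρ = 1 − 6Σd² / [n(n²−1)] = 1 − 6×14 / (8×63) = 1 − 84/504 ≈ 0.833

0.833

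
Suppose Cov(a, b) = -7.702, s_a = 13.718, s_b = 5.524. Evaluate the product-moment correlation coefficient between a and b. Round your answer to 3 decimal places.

r = Cov(a,b) / (s_a · s_b) = -7.702 / (13.718 × 5.524)
  = -7.702 / 75.7782 ≈ -0.102

-0.102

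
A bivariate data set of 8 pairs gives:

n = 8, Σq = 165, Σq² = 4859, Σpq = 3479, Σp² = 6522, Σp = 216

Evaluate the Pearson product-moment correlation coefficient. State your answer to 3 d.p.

r = (nΣpq − ΣpΣq) / √[(nΣp² − (Σp)²)(nΣq² − (Σq)²)]
Numerator: 8×3479 − 216×165 = -7808
Denominator: √[(52176 − 46656)(38872 − 27225)] = √[5520 × 11647] = 8018.1943
r = -7808 / 8018.1943 ≈ -0.974

-0.974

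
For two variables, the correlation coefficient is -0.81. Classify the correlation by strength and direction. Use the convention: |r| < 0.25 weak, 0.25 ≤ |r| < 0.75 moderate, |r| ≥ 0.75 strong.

strong negative

r = -0.81 < 0 so the relationship is negative.
|r| = 0.81, which falls in the strong range.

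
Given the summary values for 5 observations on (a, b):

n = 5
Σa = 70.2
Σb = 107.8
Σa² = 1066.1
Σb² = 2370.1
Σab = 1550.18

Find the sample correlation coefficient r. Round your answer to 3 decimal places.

0.603

r = (nΣab − ΣaΣb) / √[(nΣa² − (Σa)²)(nΣb² − (Σb)²)]
Numerator: 5×1550.18 − 70.2×107.8 = 183.34
Denominator: √[(5330.5 − 4928.04)(11850.5 − 11620.84)] = √[402.46 × 229.66] = 304.0213
r = 183.34 / 304.0213 ≈ 0.603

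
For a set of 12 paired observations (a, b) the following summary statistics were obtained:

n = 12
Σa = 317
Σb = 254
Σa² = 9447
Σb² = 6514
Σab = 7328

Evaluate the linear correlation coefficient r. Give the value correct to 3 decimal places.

r = (nΣab − ΣaΣb) / √[(nΣa² − (Σa)²)(nΣb² − (Σb)²)]
Numerator: 12×7328 − 317×254 = 7418
Denominator: √[(113364 − 100489)(78168 − 64516)] = √[12875 × 13652] = 13257.8090
r = 7418 / 13257.8090 ≈ 0.560

0.560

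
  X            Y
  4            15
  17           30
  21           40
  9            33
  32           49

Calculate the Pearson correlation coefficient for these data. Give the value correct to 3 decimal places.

0.916

n = 5, ΣX = 83, ΣY = 167, ΣX² = 1851, ΣY² = 6215, ΣXY = 3275
nΣXY − ΣXΣY = 16375 − 13861 = 2514
nΣX² − (ΣX)² = 9255 − 6889 = 2366; nΣY² − (ΣY)² = 31075 − 27889 = 3186
r = 2514 / √(2366 × 3186) = 2514 / 2745.5557 ≈ 0.916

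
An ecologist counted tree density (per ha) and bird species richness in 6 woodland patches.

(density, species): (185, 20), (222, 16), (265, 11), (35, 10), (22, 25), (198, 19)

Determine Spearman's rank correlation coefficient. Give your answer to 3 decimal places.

Rank density: 3, 5, 6, 2, 1, 4
Rank species: 5, 3, 2, 1, 6, 4
d = rank(density) − rank(species): -2, 2, 4, 1, -5, 0; Σd² = 50
ρ = 1 − 6Σd² / [n(n²−1)] = 1 − 6×50 / (6×35) = 1 − 300/210 ≈ -0.429

-0.429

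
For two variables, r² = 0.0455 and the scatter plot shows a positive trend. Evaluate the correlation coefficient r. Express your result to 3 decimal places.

|r| = √0.0455 = 0.213
The association is positive, so r = 0.213.

0.213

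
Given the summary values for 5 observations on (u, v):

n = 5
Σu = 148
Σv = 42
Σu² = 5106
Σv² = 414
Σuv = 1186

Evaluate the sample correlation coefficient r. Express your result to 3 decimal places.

r = (nΣuv − ΣuΣv) / √[(nΣu² − (Σu)²)(nΣv² − (Σv)²)]
Numerator: 5×1186 − 148×42 = -286
Denominator: √[(25530 − 21904)(2070 − 1764)] = √[3626 × 306] = 1053.3546
r = -286 / 1053.3546 ≈ -0.272

-0.272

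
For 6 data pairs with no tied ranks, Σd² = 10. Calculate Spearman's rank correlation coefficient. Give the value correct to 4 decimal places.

ρ = 1 − 6Σd² / [n(n²−1)] = 1 − 6×10 / (6×35)
  = 1 − 60/210 = 1 − 0.28571 ≈ 0.7143

0.7143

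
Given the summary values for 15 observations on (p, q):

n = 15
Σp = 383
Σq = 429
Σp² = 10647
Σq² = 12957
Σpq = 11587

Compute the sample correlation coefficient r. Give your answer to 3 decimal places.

r = (nΣpq − ΣpΣq) / √[(nΣp² − (Σp)²)(nΣq² − (Σq)²)]
Numerator: 15×11587 − 383×429 = 9498
Denominator: √[(159705 − 146689)(194355 − 184041)] = √[13016 × 10314] = 11586.5018
r = 9498 / 11586.5018 ≈ 0.820

0.820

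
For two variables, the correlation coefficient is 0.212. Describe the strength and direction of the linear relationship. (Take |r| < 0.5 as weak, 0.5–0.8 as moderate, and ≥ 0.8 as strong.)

r = 0.212 > 0 so the relationship is positive.
|r| = 0.212, which falls in the weak range.

weak positive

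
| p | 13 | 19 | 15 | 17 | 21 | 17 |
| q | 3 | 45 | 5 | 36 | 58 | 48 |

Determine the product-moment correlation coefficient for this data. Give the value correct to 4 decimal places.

n = 6, Σp = 102, Σq = 195, Σp² = 1774, Σq² = 9023, Σpq = 3615
nΣpq − ΣpΣq = 21690 − 19890 = 1800
nΣp² − (Σp)² = 10644 − 10404 = 240; nΣq² − (Σq)² = 54138 − 38025 = 16113
r = 1800 / √(240 × 16113) = 1800 / 1966.4994 ≈ 0.9153

0.9153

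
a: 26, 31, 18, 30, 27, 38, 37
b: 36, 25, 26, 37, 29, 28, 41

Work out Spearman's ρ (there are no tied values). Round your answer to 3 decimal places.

Rank a: 2, 5, 1, 4, 3, 7, 6
Rank b: 5, 1, 2, 6, 4, 3, 7
d = rank(a) − rank(b): -3, 4, -1, -2, -1, 4, -1; Σd² = 48
ρ = 1 − 6Σd² / [n(n²−1)] = 1 − 6×48 / (7×48) = 1 − 288/336 ≈ 0.143

0.143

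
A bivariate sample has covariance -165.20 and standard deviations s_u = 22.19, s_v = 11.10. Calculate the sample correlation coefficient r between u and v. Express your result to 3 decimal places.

r = Cov(u,v) / (s_u · s_v) = -165.20 / (22.19 × 11.10)
  = -165.20 / 246.3090 ≈ -0.671

-0.671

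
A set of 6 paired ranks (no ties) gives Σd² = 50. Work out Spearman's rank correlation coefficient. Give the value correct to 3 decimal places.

-0.429

ρ = 1 − 6Σd² / [n(n²−1)] = 1 − 6×50 / (6×35)
  = 1 − 300/210 = 1 − 1.4286 ≈ -0.429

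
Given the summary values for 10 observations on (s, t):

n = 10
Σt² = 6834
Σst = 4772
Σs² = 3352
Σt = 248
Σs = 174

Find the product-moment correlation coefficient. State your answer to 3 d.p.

r = (nΣst − ΣsΣt) / √[(nΣs² − (Σs)²)(nΣt² − (Σt)²)]
Numerator: 10×4772 − 174×248 = 4568
Denominator: √[(33520 − 30276)(68340 − 61504)] = √[3244 × 6836] = 4709.1384
r = 4568 / 4709.1384 ≈ 0.970

0.970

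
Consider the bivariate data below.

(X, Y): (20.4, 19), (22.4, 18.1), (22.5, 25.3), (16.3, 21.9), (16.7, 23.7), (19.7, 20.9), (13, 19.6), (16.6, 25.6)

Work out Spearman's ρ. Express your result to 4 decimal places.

-0.1429

Rank X: 6, 7, 8, 2, 4, 5, 1, 3
Rank Y: 2, 1, 7, 5, 6, 4, 3, 8
d = rank(X) − rank(Y): 4, 6, 1, -3, -2, 1, -2, -5; Σd² = 96
ρ = 1 − 6Σd² / [n(n²−1)] = 1 − 6×96 / (8×63) = 1 − 576/504 ≈ -0.1429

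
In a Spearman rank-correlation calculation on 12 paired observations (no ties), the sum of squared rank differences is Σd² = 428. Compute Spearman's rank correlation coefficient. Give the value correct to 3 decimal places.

ρ = 1 − 6Σd² / [n(n²−1)] = 1 − 6×428 / (12×143)
  = 1 − 2568/1716 = 1 − 1.4965 ≈ -0.497

-0.497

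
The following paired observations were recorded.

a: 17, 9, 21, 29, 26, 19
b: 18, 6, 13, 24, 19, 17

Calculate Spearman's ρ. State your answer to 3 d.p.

0.771

Rank a: 2, 1, 4, 6, 5, 3
Rank b: 4, 1, 2, 6, 5, 3
d = rank(a) − rank(b): -2, 0, 2, 0, 0, 0; Σd² = 8
ρ = 1 − 6Σd² / [n(n²−1)] = 1 − 6×8 / (6×35) = 1 − 48/210 ≈ 0.771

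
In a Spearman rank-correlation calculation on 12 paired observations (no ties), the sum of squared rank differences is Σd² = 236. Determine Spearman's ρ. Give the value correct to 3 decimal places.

ρ = 1 − 6Σd² / [n(n²−1)] = 1 − 6×236 / (12×143)
  = 1 − 1416/1716 = 1 − 0.8252 ≈ 0.175

0.175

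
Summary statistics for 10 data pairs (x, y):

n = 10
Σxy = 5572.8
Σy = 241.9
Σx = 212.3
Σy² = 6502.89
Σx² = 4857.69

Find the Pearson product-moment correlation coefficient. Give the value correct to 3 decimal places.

r = (nΣxy − ΣxΣy) / √[(nΣx² − (Σx)²)(nΣy² − (Σy)²)]
Numerator: 10×5572.8 − 212.3×241.9 = 4372.63
Denominator: √[(48576.9 − 45071.29)(65028.9 − 58515.61)] = √[3505.61 × 6513.29] = 4778.3946
r = 4372.63 / 4778.3946 ≈ 0.915

0.915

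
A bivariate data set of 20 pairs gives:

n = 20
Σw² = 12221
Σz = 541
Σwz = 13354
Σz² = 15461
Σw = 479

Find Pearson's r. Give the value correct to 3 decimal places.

r = (nΣwz − ΣwΣz) / √[(nΣw² − (Σw)²)(nΣz² − (Σz)²)]
Numerator: 20×13354 − 479×541 = 7941
Denominator: √[(244420 − 229441)(309220 − 292681)] = √[14979 × 16539] = 15739.6849
r = 7941 / 15739.6849 ≈ 0.505

0.505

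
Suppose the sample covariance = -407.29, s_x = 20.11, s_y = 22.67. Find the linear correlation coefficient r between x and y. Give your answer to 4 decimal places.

-0.8934

r = Cov(x,y) / (s_x · s_y) = -407.29 / (20.11 × 22.67)
  = -407.29 / 455.8937 ≈ -0.8934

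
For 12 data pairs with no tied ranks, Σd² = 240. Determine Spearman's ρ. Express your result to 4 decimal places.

ρ = 1 − 6Σd² / [n(n²−1)] = 1 − 6×240 / (12×143)
  = 1 − 1440/1716 = 1 − 0.83916 ≈ 0.1608

0.1608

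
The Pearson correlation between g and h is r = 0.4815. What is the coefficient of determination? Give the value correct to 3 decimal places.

r² = (0.4815)² = 0.232

0.232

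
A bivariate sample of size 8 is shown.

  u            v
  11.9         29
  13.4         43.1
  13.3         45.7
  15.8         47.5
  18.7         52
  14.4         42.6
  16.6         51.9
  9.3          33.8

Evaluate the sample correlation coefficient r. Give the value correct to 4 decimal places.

0.8625

n = 8, Σu = 113.4, Σv = 345.6, Σu² = 1666.8, Σv² = 15398.16, Σuv = 5042.67
nΣuv − ΣuΣv = 40341.36 − 39191.04 = 1150.32
nΣu² − (Σu)² = 13334.4 − 12859.56 = 474.84; nΣv² − (Σv)² = 123185.28 − 119439.36 = 3745.92
r = 1150.32 / √(474.84 × 3745.92) = 1150.32 / 1333.6839 ≈ 0.8625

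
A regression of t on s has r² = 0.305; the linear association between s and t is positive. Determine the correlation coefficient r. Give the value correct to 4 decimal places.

|r| = √0.305 = 0.5523
The association is positive, so r = 0.5523.

0.5523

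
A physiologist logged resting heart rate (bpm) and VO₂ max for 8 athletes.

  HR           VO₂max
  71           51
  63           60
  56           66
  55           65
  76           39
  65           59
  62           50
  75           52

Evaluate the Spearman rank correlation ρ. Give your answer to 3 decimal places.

Rank HR: 6, 4, 2, 1, 8, 5, 3, 7
Rank VO₂max: 3, 6, 8, 7, 1, 5, 2, 4
d = rank(HR) − rank(VO₂max): 3, -2, -6, -6, 7, 0, 1, 3; Σd² = 144
ρ = 1 − 6Σd² / [n(n²−1)] = 1 − 6×144 / (8×63) = 1 − 864/504 ≈ -0.714

-0.714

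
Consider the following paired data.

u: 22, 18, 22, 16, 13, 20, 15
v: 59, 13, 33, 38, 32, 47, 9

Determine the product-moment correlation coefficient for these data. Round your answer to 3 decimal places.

0.534

n = 7, Σu = 126, Σv = 231, Σu² = 2342, Σv² = 9497, Σuv = 4357
nΣuv − ΣuΣv = 30499 − 29106 = 1393
nΣu² − (Σu)² = 16394 − 15876 = 518; nΣv² − (Σv)² = 66479 − 53361 = 13118
r = 1393 / √(518 × 13118) = 1393 / 2606.7459 ≈ 0.534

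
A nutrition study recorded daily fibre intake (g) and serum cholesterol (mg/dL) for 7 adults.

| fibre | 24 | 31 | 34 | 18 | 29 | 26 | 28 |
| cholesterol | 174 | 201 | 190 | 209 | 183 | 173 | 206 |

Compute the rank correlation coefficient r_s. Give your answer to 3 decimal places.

Rank fibre: 2, 6, 7, 1, 5, 3, 4
Rank cholesterol: 2, 5, 4, 7, 3, 1, 6
d = rank(fibre) − rank(cholesterol): 0, 1, 3, -6, 2, 2, -2; Σd² = 58
ρ = 1 − 6Σd² / [n(n²−1)] = 1 − 6×58 / (7×48) = 1 − 348/336 ≈ -0.036

-0.036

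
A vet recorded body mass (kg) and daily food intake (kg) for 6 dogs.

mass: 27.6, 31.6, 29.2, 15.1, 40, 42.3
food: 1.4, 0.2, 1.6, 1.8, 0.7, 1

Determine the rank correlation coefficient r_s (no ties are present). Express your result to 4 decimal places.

Rank mass: 2, 4, 3, 1, 5, 6
Rank food: 4, 1, 5, 6, 2, 3
d = rank(mass) − rank(food): -2, 3, -2, -5, 3, 3; Σd² = 60
ρ = 1 − 6Σd² / [n(n²−1)] = 1 − 6×60 / (6×35) = 1 − 360/210 ≈ -0.7143

-0.7143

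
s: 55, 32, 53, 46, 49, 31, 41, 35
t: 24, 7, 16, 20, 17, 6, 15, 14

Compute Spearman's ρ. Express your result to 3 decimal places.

0.905

Rank s: 8, 2, 7, 5, 6, 1, 4, 3
Rank t: 8, 2, 5, 7, 6, 1, 4, 3
d = rank(s) − rank(t): 0, 0, 2, -2, 0, 0, 0, 0; Σd² = 8
ρ = 1 − 6Σd² / [n(n²−1)] = 1 − 6×8 / (8×63) = 1 − 48/504 ≈ 0.905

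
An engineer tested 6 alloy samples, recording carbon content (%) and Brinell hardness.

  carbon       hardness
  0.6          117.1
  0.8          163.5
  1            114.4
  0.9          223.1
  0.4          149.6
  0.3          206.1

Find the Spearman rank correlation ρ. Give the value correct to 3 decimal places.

-0.257

Rank carbon: 3, 4, 6, 5, 2, 1
Rank hardness: 2, 4, 1, 6, 3, 5
d = rank(carbon) − rank(hardness): 1, 0, 5, -1, -1, -4; Σd² = 44
ρ = 1 − 6Σd² / [n(n²−1)] = 1 − 6×44 / (6×35) = 1 − 264/210 ≈ -0.257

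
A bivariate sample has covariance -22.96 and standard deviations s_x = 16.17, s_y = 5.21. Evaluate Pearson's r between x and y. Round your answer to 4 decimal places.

r = Cov(x,y) / (s_x · s_y) = -22.96 / (16.17 × 5.21)
  = -22.96 / 84.2457 ≈ -0.2725

-0.2725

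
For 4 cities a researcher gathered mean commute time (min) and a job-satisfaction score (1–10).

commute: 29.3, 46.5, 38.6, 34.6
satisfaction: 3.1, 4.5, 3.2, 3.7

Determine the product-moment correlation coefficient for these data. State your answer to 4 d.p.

n = 4, Σx = 149, Σy = 14.5, Σx² = 5707.86, Σy² = 53.79, Σxy = 551.62
nΣxy − ΣxΣy = 2206.48 − 2160.5 = 45.98
nΣx² − (Σx)² = 22831.44 − 22201 = 630.44; nΣy² − (Σy)² = 215.16 − 210.25 = 4.91
r = 45.98 / √(630.44 × 4.91) = 45.98 / 55.6369 ≈ 0.8264

0.8264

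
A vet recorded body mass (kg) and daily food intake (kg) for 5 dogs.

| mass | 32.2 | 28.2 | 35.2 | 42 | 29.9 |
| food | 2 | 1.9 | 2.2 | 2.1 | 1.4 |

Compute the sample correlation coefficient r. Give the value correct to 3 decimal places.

n = 5, Σx = 167.5, Σy = 9.6, Σx² = 5729.13, Σy² = 18.82, Σxy = 325.48
nΣxy − ΣxΣy = 1627.4 − 1608 = 19.4
nΣx² − (Σx)² = 28645.65 − 28056.25 = 589.4; nΣy² − (Σy)² = 94.1 − 92.16 = 1.94
r = 19.4 / √(589.4 × 1.94) = 19.4 / 33.8147 ≈ 0.574

0.574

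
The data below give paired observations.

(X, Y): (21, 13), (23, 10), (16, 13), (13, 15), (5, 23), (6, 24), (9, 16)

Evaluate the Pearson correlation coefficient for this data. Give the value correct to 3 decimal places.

n = 7, ΣX = 93, ΣY = 114, ΣX² = 1537, ΣY² = 2024, ΣXY = 1309
nΣXY − ΣXΣY = 9163 − 10602 = -1439
nΣX² − (ΣX)² = 10759 − 8649 = 2110; nΣY² − (ΣY)² = 14168 − 12996 = 1172
r = -1439 / √(2110 × 1172) = -1439 / 1572.5521 ≈ -0.915

-0.915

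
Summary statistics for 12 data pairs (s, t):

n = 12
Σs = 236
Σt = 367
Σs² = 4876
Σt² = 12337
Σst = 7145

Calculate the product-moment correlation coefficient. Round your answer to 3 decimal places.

r = (nΣst − ΣsΣt) / √[(nΣs² − (Σs)²)(nΣt² − (Σt)²)]
Numerator: 12×7145 − 236×367 = -872
Denominator: √[(58512 − 55696)(148044 − 134689)] = √[2816 × 13355] = 6132.5101
r = -872 / 6132.5101 ≈ -0.142

-0.142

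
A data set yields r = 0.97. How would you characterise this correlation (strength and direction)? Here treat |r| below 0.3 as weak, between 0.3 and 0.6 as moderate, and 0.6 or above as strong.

r = 0.97 > 0 so the relationship is positive.
|r| = 0.97, which falls in the strong range.

strong positive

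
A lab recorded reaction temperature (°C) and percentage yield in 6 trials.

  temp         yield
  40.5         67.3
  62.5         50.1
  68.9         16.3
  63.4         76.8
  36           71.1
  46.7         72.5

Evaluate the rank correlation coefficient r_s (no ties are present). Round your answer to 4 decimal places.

Rank temp: 2, 4, 6, 5, 1, 3
Rank yield: 3, 2, 1, 6, 4, 5
d = rank(temp) − rank(yield): -1, 2, 5, -1, -3, -2; Σd² = 44
ρ = 1 − 6Σd² / [n(n²−1)] = 1 − 6×44 / (6×35) = 1 − 264/210 ≈ -0.2571

-0.2571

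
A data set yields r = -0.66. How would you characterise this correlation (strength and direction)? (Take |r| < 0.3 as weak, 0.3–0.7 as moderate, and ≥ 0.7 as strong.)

moderate negative

r = -0.66 < 0 so the relationship is negative.
|r| = 0.66, which falls in the moderate range.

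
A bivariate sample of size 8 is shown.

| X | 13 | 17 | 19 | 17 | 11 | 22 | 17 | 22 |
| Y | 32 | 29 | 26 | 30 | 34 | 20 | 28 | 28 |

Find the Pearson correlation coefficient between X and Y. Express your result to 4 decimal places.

-0.8463

n = 8, ΣX = 138, ΣY = 227, ΣX² = 2486, ΣY² = 6565, ΣXY = 3819
nΣXY − ΣXΣY = 30552 − 31326 = -774
nΣX² − (ΣX)² = 19888 − 19044 = 844; nΣY² − (ΣY)² = 52520 − 51529 = 991
r = -774 / √(844 × 991) = -774 / 914.5513 ≈ -0.8463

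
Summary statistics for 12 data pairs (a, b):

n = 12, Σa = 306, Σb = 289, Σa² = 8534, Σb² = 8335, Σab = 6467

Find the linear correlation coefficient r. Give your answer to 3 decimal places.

r = (nΣab − ΣaΣb) / √[(nΣa² − (Σa)²)(nΣb² − (Σb)²)]
Numerator: 12×6467 − 306×289 = -10830
Denominator: √[(102408 − 93636)(100020 − 83521)] = √[8772 × 16499] = 12030.3461
r = -10830 / 12030.3461 ≈ -0.900

-0.900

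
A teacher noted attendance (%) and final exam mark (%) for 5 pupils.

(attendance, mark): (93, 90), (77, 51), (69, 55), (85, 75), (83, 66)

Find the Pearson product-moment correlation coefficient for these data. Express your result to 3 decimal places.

0.906

n = 5, Σx = 407, Σy = 337, Σx² = 33453, Σy² = 23707, Σxy = 27945
nΣxy − ΣxΣy = 139725 − 137159 = 2566
nΣx² − (Σx)² = 167265 − 165649 = 1616; nΣy² − (Σy)² = 118535 − 113569 = 4966
r = 2566 / √(1616 × 4966) = 2566 / 2832.8530 ≈ 0.906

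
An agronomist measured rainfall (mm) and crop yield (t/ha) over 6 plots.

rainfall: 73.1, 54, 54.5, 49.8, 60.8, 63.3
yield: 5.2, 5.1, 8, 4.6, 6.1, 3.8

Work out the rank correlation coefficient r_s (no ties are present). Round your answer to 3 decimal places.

Rank rainfall: 6, 2, 3, 1, 4, 5
Rank yield: 4, 3, 6, 2, 5, 1
d = rank(rainfall) − rank(yield): 2, -1, -3, -1, -1, 4; Σd² = 32
ρ = 1 − 6Σd² / [n(n²−1)] = 1 − 6×32 / (6×35) = 1 − 192/210 ≈ 0.086

0.086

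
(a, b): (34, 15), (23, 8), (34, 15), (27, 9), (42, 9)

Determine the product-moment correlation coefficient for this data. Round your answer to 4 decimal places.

0.3229

n = 5, Σa = 160, Σb = 56, Σa² = 5334, Σb² = 676, Σab = 1825
nΣab − ΣaΣb = 9125 − 8960 = 165
nΣa² − (Σa)² = 26670 − 25600 = 1070; nΣb² − (Σb)² = 3380 − 3136 = 244
r = 165 / √(1070 × 244) = 165 / 510.9599 ≈ 0.3229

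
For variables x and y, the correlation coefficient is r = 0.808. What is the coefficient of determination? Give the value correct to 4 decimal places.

0.6529

r² = (0.808)² = 0.6529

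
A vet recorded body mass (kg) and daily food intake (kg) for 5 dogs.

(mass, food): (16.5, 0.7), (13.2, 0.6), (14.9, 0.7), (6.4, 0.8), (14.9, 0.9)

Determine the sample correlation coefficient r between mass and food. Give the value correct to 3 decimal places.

n = 5, Σx = 65.9, Σy = 3.7, Σx² = 931.47, Σy² = 2.79, Σxy = 48.43
nΣxy − ΣxΣy = 242.15 − 243.83 = -1.68
nΣx² − (Σx)² = 4657.35 − 4342.81 = 314.54; nΣy² − (Σy)² = 13.95 − 13.69 = 0.26
r = -1.68 / √(314.54 × 0.26) = -1.68 / 9.0433 ≈ -0.186

-0.186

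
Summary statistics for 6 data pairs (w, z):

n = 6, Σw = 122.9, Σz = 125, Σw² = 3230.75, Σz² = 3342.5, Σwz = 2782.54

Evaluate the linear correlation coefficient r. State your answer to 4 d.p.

0.3061

r = (nΣwz − ΣwΣz) / √[(nΣw² − (Σw)²)(nΣz² − (Σz)²)]
Numerator: 6×2782.54 − 122.9×125 = 1332.74
Denominator: √[(19384.5 − 15104.41)(20055 − 15625)] = √[4280.09 × 4430] = 4354.3999
r = 1332.74 / 4354.3999 ≈ 0.3061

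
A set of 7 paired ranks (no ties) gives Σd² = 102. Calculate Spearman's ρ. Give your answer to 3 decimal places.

-0.821

ρ = 1 − 6Σd² / [n(n²−1)] = 1 − 6×102 / (7×48)
  = 1 − 612/336 = 1 − 1.8214 ≈ -0.821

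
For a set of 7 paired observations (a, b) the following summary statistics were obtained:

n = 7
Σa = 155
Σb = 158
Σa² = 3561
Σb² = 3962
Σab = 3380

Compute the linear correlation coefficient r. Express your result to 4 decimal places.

-0.5251

r = (nΣab − ΣaΣb) / √[(nΣa² − (Σa)²)(nΣb² − (Σb)²)]
Numerator: 7×3380 − 155×158 = -830
Denominator: √[(24927 − 24025)(27734 − 24964)] = √[902 × 2770] = 1580.6771
r = -830 / 1580.6771 ≈ -0.5251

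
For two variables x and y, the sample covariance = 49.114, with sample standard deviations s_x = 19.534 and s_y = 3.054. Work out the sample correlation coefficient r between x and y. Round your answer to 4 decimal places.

0.8233

r = Cov(x,y) / (s_x · s_y) = 49.114 / (19.534 × 3.054)
  = 49.114 / 59.6568 ≈ 0.8233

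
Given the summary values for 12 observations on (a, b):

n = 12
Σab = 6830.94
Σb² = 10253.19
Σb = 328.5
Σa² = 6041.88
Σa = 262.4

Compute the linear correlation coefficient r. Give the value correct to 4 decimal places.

-0.5690

r = (nΣab − ΣaΣb) / √[(nΣa² − (Σa)²)(nΣb² − (Σb)²)]
Numerator: 12×6830.94 − 262.4×328.5 = -4227.12
Denominator: √[(72502.56 − 68853.76)(123038.28 − 107912.25)] = √[3648.8 × 15126.03] = 7429.1223
r = -4227.12 / 7429.1223 ≈ -0.5690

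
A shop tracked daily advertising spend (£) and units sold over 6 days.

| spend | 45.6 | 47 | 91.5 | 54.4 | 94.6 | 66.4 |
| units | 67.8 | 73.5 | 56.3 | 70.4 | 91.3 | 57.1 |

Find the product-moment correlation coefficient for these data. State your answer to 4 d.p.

0.1648

n = 6, Σx = 399.5, Σy = 416.4, Σx² = 28978.09, Σy² = 29721.04, Σxy = 27955.81
nΣxy − ΣxΣy = 167734.86 − 166351.8 = 1383.06
nΣx² − (Σx)² = 173868.54 − 159600.25 = 14268.29; nΣy² − (Σy)² = 178326.24 − 173388.96 = 4937.28
r = 1383.06 / √(14268.29 × 4937.28) = 1383.06 / 8393.2439 ≈ 0.1648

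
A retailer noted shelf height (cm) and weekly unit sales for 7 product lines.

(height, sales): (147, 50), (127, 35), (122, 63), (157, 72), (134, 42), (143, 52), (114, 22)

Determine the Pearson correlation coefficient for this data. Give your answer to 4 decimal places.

0.6851

n = 7, Σx = 944, Σy = 336, Σx² = 128672, Σy² = 17830, Σxy = 46357
nΣxy − ΣxΣy = 324499 − 317184 = 7315
nΣx² − (Σx)² = 900704 − 891136 = 9568; nΣy² − (Σy)² = 124810 − 112896 = 11914
r = 7315 / √(9568 × 11914) = 7315 / 10676.7576 ≈ 0.6851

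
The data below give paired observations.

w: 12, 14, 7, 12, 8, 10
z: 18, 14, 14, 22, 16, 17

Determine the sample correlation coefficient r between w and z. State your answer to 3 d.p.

0.288

n = 6, Σw = 63, Σz = 101, Σw² = 697, Σz² = 1745, Σwz = 1072
nΣwz − ΣwΣz = 6432 − 6363 = 69
nΣw² − (Σw)² = 4182 − 3969 = 213; nΣz² − (Σz)² = 10470 − 10201 = 269
r = 69 / √(213 × 269) = 69 / 239.3679 ≈ 0.288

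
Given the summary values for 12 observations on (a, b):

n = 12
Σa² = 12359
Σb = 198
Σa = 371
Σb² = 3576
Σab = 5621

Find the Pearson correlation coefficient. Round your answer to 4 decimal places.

r = (nΣab − ΣaΣb) / √[(nΣa² − (Σa)²)(nΣb² − (Σb)²)]
Numerator: 12×5621 − 371×198 = -6006
Denominator: √[(148308 − 137641)(42912 − 39204)] = √[10667 × 3708] = 6289.1363
r = -6006 / 6289.1363 ≈ -0.9550

-0.9550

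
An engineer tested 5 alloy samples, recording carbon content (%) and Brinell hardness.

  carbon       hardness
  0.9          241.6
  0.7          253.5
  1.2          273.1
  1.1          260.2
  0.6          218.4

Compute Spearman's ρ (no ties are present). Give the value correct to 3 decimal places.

Rank carbon: 3, 2, 5, 4, 1
Rank hardness: 2, 3, 5, 4, 1
d = rank(carbon) − rank(hardness): 1, -1, 0, 0, 0; Σd² = 2
ρ = 1 − 6Σd² / [n(n²−1)] = 1 − 6×2 / (5×24) = 1 − 12/120 ≈ 0.900

0.900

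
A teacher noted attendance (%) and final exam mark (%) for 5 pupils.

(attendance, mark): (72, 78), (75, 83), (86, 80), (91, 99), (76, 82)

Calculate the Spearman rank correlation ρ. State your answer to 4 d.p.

0.6000

Rank attendance: 1, 2, 4, 5, 3
Rank mark: 1, 4, 2, 5, 3
d = rank(attendance) − rank(mark): 0, -2, 2, 0, 0; Σd² = 8
ρ = 1 − 6Σd² / [n(n²−1)] = 1 − 6×8 / (5×24) = 1 − 48/120 ≈ 0.6000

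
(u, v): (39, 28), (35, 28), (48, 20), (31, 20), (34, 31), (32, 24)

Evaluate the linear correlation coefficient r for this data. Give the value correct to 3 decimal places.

-0.261

n = 6, Σu = 219, Σv = 151, Σu² = 8191, Σv² = 3905, Σuv = 5474
nΣuv − ΣuΣv = 32844 − 33069 = -225
nΣu² − (Σu)² = 49146 − 47961 = 1185; nΣv² − (Σv)² = 23430 − 22801 = 629
r = -225 / √(1185 × 629) = -225 / 863.3452 ≈ -0.261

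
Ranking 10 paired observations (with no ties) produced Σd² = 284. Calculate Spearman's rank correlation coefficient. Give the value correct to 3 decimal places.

-0.721

ρ = 1 − 6Σd² / [n(n²−1)] = 1 − 6×284 / (10×99)
  = 1 − 1704/990 = 1 − 1.7212 ≈ -0.721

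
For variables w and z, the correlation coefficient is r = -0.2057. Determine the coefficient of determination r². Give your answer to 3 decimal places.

r² = (-0.2057)² = 0.042

0.042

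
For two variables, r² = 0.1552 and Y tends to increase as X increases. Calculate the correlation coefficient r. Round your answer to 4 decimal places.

|r| = √0.1552 = 0.3940
The association is positive, so r = 0.3940.

0.3940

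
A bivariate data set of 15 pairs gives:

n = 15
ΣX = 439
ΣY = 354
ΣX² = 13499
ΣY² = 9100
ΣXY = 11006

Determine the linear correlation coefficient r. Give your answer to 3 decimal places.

r = (nΣXY − ΣXΣY) / √[(nΣX² − (ΣX)²)(nΣY² − (ΣY)²)]
Numerator: 15×11006 − 439×354 = 9684
Denominator: √[(202485 − 192721)(136500 − 125316)] = √[9764 × 11184] = 10449.9079
r = 9684 / 10449.9079 ≈ 0.927

0.927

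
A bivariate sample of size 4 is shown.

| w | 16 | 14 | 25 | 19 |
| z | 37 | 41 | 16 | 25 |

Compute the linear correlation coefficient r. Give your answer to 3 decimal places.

n = 4, Σw = 74, Σz = 119, Σw² = 1438, Σz² = 3931, Σwz = 2041
nΣwz − ΣwΣz = 8164 − 8806 = -642
nΣw² − (Σw)² = 5752 − 5476 = 276; nΣz² − (Σz)² = 15724 − 14161 = 1563
r = -642 / √(276 × 1563) = -642 / 656.8013 ≈ -0.977

-0.977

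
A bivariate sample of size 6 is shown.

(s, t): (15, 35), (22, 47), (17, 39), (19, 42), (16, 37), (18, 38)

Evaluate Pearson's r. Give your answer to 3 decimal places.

n = 6, Σs = 107, Σt = 238, Σs² = 1939, Σt² = 9532, Σst = 4296
nΣst − ΣsΣt = 25776 − 25466 = 310
nΣs² − (Σs)² = 11634 − 11449 = 185; nΣt² − (Σt)² = 57192 − 56644 = 548
r = 310 / √(185 × 548) = 310 / 318.4023 ≈ 0.974

0.974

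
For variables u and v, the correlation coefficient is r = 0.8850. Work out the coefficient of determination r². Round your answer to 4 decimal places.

r² = (0.8850)² = 0.7832

0.7832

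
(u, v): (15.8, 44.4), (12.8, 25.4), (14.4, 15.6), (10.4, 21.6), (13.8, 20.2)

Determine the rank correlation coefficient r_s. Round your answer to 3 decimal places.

Rank u: 5, 2, 4, 1, 3
Rank v: 5, 4, 1, 3, 2
d = rank(u) − rank(v): 0, -2, 3, -2, 1; Σd² = 18
ρ = 1 − 6Σd² / [n(n²−1)] = 1 − 6×18 / (5×24) = 1 − 108/120 ≈ 0.100

0.100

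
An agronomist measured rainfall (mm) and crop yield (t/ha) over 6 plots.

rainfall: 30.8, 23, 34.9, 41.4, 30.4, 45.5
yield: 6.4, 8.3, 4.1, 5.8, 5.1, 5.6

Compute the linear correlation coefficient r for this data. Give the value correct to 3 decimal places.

-0.537

n = 6, Σx = 206, Σy = 35.3, Σx² = 7404.02, Σy² = 217.67, Σxy = 1181.07
nΣxy − ΣxΣy = 7086.42 − 7271.8 = -185.38
nΣx² − (Σx)² = 44424.12 − 42436 = 1988.12; nΣy² − (Σy)² = 1306.02 − 1246.09 = 59.93
r = -185.38 / √(1988.12 × 59.93) = -185.38 / 345.1783 ≈ -0.537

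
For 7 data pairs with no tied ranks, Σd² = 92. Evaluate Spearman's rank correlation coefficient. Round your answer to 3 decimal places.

ρ = 1 − 6Σd² / [n(n²−1)] = 1 − 6×92 / (7×48)
  = 1 − 552/336 = 1 − 1.6429 ≈ -0.643

-0.643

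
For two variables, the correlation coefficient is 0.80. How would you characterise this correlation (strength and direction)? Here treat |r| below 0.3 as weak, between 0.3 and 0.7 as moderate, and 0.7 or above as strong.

r = 0.80 > 0 so the relationship is positive.
|r| = 0.80, which falls in the strong range.

strong positive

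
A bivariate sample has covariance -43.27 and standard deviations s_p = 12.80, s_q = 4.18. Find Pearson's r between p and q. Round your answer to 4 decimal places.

r = Cov(p,q) / (s_p · s_q) = -43.27 / (12.80 × 4.18)
  = -43.27 / 53.5040 ≈ -0.8087

-0.8087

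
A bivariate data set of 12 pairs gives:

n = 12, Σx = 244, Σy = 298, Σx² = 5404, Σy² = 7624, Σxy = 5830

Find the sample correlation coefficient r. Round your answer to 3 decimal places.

-0.729

r = (nΣxy − ΣxΣy) / √[(nΣx² − (Σx)²)(nΣy² − (Σy)²)]
Numerator: 12×5830 − 244×298 = -2752
Denominator: √[(64848 − 59536)(91488 − 88804)] = √[5312 × 2684] = 3775.8983
r = -2752 / 3775.8983 ≈ -0.729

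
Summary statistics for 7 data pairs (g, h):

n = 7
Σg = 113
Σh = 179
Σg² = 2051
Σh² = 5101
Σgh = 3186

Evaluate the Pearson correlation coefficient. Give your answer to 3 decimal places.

r = (nΣgh − ΣgΣh) / √[(nΣg² − (Σg)²)(nΣh² − (Σh)²)]
Numerator: 7×3186 − 113×179 = 2075
Denominator: √[(14357 − 12769)(35707 − 32041)] = √[1588 × 3666] = 2412.8009
r = 2075 / 2412.8009 ≈ 0.860

0.860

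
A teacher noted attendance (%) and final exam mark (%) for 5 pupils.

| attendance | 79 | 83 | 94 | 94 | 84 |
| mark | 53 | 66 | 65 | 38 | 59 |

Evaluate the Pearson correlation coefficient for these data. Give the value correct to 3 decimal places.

-0.281

n = 5, Σx = 434, Σy = 281, Σx² = 37858, Σy² = 16315, Σxy = 24303
nΣxy − ΣxΣy = 121515 − 121954 = -439
nΣx² − (Σx)² = 189290 − 188356 = 934; nΣy² − (Σy)² = 81575 − 78961 = 2614
r = -439 / √(934 × 2614) = -439 / 1562.5223 ≈ -0.281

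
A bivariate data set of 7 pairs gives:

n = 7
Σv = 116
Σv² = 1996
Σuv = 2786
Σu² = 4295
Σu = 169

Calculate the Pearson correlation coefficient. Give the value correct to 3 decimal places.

r = (nΣuv − ΣuΣv) / √[(nΣu² − (Σu)²)(nΣv² − (Σv)²)]
Numerator: 7×2786 − 169×116 = -102
Denominator: √[(30065 − 28561)(13972 − 13456)] = √[1504 × 516] = 880.9449
r = -102 / 880.9449 ≈ -0.116

-0.116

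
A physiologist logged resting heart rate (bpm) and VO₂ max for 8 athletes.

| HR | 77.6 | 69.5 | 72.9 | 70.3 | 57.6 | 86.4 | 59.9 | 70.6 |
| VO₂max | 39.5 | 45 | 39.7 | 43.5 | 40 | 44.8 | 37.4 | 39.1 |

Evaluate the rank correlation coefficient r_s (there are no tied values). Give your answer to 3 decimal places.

Rank HR: 7, 3, 6, 4, 1, 8, 2, 5
Rank VO₂max: 3, 8, 4, 6, 5, 7, 1, 2
d = rank(HR) − rank(VO₂max): 4, -5, 2, -2, -4, 1, 1, 3; Σd² = 76
ρ = 1 − 6Σd² / [n(n²−1)] = 1 − 6×76 / (8×63) = 1 − 456/504 ≈ 0.095

0.095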